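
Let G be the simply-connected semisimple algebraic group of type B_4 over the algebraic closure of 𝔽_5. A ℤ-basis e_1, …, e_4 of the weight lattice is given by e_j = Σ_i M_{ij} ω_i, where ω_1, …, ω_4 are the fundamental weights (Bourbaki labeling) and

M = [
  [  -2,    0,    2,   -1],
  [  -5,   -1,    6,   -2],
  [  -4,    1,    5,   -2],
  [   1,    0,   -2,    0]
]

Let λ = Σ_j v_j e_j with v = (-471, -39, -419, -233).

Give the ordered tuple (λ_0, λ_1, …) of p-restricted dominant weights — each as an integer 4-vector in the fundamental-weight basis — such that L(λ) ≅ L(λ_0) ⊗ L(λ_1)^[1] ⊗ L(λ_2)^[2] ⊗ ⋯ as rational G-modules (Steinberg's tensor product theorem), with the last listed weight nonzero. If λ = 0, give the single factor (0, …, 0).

((2, 1, 1, 2), (2, 4, 3, 3), (3, 3, 3, 4), (2, 2, 1, 2))

Change of basis e → ω: c = M·v where v = (-471, -39, -419, -233):
  c_1 = -2*-471 + 0*-39 + 2*-419 + -1*-233 = 337
  c_2 = -5*-471 + -1*-39 + 6*-419 + -2*-233 = 346
  c_3 = -4*-471 + 1*-39 + 5*-419 + -2*-233 = 216
  c_4 = 1*-471 + 0*-39 + -2*-419 + 0*-233 = 367
Base-5 expansion of each c_i:
  c_1 = 337 = 2·5^0 + 2·5^1 + 3·5^2 + 2·5^3
  c_2 = 346 = 1·5^0 + 4·5^1 + 3·5^2 + 2·5^3
  c_3 = 216 = 1·5^0 + 3·5^1 + 3·5^2 + 1·5^3
  c_4 = 367 = 2·5^0 + 3·5^1 + 4·5^2 + 2·5^3
λ_0 = (2, 1, 1, 2)
λ_1 = (2, 4, 3, 3)
λ_2 = (3, 3, 3, 4)
λ_3 = (2, 2, 1, 2)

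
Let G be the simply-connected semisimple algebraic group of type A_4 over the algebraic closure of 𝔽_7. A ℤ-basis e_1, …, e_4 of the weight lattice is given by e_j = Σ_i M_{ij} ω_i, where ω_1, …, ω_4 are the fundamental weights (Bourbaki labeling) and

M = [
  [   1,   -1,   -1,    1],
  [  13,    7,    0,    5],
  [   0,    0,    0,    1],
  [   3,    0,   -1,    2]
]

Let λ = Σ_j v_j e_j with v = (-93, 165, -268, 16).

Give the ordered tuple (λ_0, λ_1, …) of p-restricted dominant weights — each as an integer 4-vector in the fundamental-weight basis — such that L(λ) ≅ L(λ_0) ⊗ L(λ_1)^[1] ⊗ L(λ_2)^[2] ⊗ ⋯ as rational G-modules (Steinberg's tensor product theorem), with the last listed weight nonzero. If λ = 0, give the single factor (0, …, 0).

ω-coordinates c = M·v, v = (-93, 165, -268, 16):
  c_1 = (1)·(-93) + (-1)·(165) + (-1)·(-268) + 1·16 = 26
  c_2 = (13)·(-93) + 7·165 + (0)·(-268) + 5·16 = 26
  c_3 = (0)·(-93) + 0·165 + (0)·(-268) + 1·16 = 16
  c_4 = (3)·(-93) + 0·165 + (-1)·(-268) + 2·16 = 21
Base-7 expansion of each c_i:
  c_1 = 26 = 5·7^0 + 3·7^1
  c_2 = 26 = 5·7^0 + 3·7^1
  c_3 = 16 = 2·7^0 + 2·7^1
  c_4 = 21 = 0·7^0 + 3·7^1
p-restricted factor λ_0 = (5, 5, 2, 0)
p-restricted factor λ_1 = (3, 3, 2, 3)

((5, 5, 2, 0), (3, 3, 2, 3))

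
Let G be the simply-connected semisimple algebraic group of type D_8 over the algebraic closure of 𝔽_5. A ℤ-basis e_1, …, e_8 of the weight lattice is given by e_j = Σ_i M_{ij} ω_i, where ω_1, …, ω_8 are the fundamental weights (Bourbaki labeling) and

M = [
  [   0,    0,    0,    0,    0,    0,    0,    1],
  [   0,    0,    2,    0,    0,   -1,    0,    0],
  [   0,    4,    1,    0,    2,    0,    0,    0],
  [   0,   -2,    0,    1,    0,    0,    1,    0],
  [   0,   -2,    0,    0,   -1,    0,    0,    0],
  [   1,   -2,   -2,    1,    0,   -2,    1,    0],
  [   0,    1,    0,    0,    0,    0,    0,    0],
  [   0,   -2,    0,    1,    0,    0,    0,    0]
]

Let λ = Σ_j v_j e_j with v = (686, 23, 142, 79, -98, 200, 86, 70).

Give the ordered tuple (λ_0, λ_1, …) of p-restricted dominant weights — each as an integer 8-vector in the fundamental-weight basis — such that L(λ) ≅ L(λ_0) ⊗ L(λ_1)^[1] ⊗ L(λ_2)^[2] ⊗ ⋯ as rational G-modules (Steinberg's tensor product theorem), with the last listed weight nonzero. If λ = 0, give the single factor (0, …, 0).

Compute c_i = Σ_j M_{ij} v_j with v = (686, 23, 142, 79, -98, 200, 86, 70):
  c_1 = 0·686 + 0·23 + 0·142 + 0·79 + (0)·(-98) + 0·200 + 0·86 + 1·70 = 70
  c_2 = 0·686 + 0·23 + 2·142 + 0·79 + (0)·(-98) + (-1)·(200) + 0·86 + 0·70 = 84
  c_3 = 0·686 + 4·23 + 1·142 + 0·79 + (2)·(-98) + 0·200 + 0·86 + 0·70 = 38
  c_4 = 0·686 + (-2)·(23) + 0·142 + 1·79 + (0)·(-98) + 0·200 + 1·86 + 0·70 = 119
  c_5 = 0·686 + (-2)·(23) + 0·142 + 0·79 + (-1)·(-98) + 0·200 + 0·86 + 0·70 = 52
  c_6 = 1·686 + (-2)·(23) + (-2)·(142) + 1·79 + (0)·(-98) + (-2)·(200) + 1·86 + 0·70 = 121
  c_7 = 0·686 + 1·23 + 0·142 + 0·79 + (0)·(-98) + 0·200 + 0·86 + 0·70 = 23
  c_8 = 0·686 + (-2)·(23) + 0·142 + 1·79 + (0)·(-98) + 0·200 + 0·86 + 0·70 = 33
p = 5; digits c_i = Σ_j d_{ij}·5^j, 0 ≤ d_{ij} < 5:
  c_1 = 70 = 0·5^0 + 4·5^1 + 2·5^2
  c_2 = 84 = 4·5^0 + 1·5^1 + 3·5^2
  c_3 = 38 = 3·5^0 + 2·5^1 + 1·5^2
  c_4 = 119 = 4·5^0 + 3·5^1 + 4·5^2
  c_5 = 52 = 2·5^0 + 0·5^1 + 2·5^2
  c_6 = 121 = 1·5^0 + 4·5^1 + 4·5^2
  c_7 = 23 = 3·5^0 + 4·5^1
  c_8 = 33 = 3·5^0 + 1·5^1 + 1·5^2
p-restricted factor λ_0 = (0, 4, 3, 4, 2, 1, 3, 3)
p-restricted factor λ_1 = (4, 1, 2, 3, 0, 4, 4, 1)
p-restricted factor λ_2 = (2, 3, 1, 4, 2, 4, 0, 1)

((0, 4, 3, 4, 2, 1, 3, 3), (4, 1, 2, 3, 0, 4, 4, 1), (2, 3, 1, 4, 2, 4, 0, 1))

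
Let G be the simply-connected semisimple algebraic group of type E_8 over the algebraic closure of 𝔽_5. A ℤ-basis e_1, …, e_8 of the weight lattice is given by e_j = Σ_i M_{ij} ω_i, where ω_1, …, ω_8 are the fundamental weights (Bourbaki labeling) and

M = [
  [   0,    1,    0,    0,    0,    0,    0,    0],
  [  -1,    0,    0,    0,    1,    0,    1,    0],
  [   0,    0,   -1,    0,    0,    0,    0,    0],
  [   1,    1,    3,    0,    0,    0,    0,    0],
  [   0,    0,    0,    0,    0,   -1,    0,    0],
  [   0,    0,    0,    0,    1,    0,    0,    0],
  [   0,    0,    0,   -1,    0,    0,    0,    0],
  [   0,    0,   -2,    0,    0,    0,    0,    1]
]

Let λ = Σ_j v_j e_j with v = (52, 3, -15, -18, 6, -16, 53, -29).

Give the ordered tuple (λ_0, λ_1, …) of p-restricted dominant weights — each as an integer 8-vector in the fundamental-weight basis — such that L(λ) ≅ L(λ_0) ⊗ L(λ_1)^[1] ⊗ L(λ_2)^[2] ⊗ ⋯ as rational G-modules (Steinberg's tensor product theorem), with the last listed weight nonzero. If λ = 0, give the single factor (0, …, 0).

((3, 2, 0, 0, 1, 1, 3, 1), (0, 1, 3, 2, 3, 1, 3, 0))

ω-coordinates c = M·v, v = (52, 3, -15, -18, 6, -16, 53, -29):
  c_1 = 0*52 + 1*3 + 0*-15 + 0*-18 + 0*6 + 0*-16 + 0*53 + 0*-29 = 3
  c_2 = -1*52 + 0*3 + 0*-15 + 0*-18 + 1*6 + 0*-16 + 1*53 + 0*-29 = 7
  c_3 = 0*52 + 0*3 + -1*-15 + 0*-18 + 0*6 + 0*-16 + 0*53 + 0*-29 = 15
  c_4 = 1*52 + 1*3 + 3*-15 + 0*-18 + 0*6 + 0*-16 + 0*53 + 0*-29 = 10
  c_5 = 0*52 + 0*3 + 0*-15 + 0*-18 + 0*6 + -1*-16 + 0*53 + 0*-29 = 16
  c_6 = 0*52 + 0*3 + 0*-15 + 0*-18 + 1*6 + 0*-16 + 0*53 + 0*-29 = 6
  c_7 = 0*52 + 0*3 + 0*-15 + -1*-18 + 0*6 + 0*-16 + 0*53 + 0*-29 = 18
  c_8 = 0*52 + 0*3 + -2*-15 + 0*-18 + 0*6 + 0*-16 + 0*53 + 1*-29 = 1
Base-5 expansion of each c_i:
  c_1 = 3 = 3·5^0
  c_2 = 7 = 2·5^0 + 1·5^1
  c_3 = 15 = 0·5^0 + 3·5^1
  c_4 = 10 = 0·5^0 + 2·5^1
  c_5 = 16 = 1·5^0 + 3·5^1
  c_6 = 6 = 1·5^0 + 1·5^1
  c_7 = 18 = 3·5^0 + 3·5^1
  c_8 = 1 = 1·5^0
Factor λ_0 = (3, 2, 0, 0, 1, 1, 3, 1)
Factor λ_1 = (0, 1, 3, 2, 3, 1, 3, 0)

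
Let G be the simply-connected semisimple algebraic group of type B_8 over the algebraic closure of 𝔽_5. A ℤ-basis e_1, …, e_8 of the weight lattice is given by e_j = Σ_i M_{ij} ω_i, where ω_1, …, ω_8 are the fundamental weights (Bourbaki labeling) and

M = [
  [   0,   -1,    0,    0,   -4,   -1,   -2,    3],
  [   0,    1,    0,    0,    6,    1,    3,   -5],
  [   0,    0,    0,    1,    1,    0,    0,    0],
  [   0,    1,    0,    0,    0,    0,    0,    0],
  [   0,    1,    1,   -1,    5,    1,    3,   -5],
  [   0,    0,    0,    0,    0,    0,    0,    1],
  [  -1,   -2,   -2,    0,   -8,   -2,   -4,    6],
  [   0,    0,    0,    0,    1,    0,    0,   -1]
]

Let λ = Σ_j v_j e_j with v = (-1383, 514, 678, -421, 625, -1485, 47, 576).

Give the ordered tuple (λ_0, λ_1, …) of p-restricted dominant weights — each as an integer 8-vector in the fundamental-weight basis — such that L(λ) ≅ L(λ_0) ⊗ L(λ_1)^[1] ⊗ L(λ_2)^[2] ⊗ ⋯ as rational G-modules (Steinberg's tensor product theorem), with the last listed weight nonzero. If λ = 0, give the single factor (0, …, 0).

((0, 0, 4, 4, 4, 1, 2, 4), (1, 3, 0, 2, 2, 0, 2, 4), (4, 1, 3, 0, 0, 3, 4, 1), (0, 0, 1, 4, 4, 4, 1, 0))

Converting to the ω-basis (c_i = row i of M dotted with v = (-1383, 514, 678, -421, 625, -1485, 47, 576)):
  c_1 = (0)·(-1383) + (-1)·(514) + (0)·(678) + (0)·(-421) + (-4)·(625) + (-1)·(-1485) + (-2)·(47) + (3)·(576) = 105
  c_2 = (0)·(-1383) + (1)·(514) + (0)·(678) + (0)·(-421) + (6)·(625) + (1)·(-1485) + (3)·(47) + (-5)·(576) = 40
  c_3 = (0)·(-1383) + (0)·(514) + (0)·(678) + (1)·(-421) + (1)·(625) + (0)·(-1485) + (0)·(47) + (0)·(576) = 204
  c_4 = (0)·(-1383) + (1)·(514) + (0)·(678) + (0)·(-421) + (0)·(625) + (0)·(-1485) + (0)·(47) + (0)·(576) = 514
  c_5 = (0)·(-1383) + (1)·(514) + (1)·(678) + (-1)·(-421) + (5)·(625) + (1)·(-1485) + (3)·(47) + (-5)·(576) = 514
  c_6 = (0)·(-1383) + (0)·(514) + (0)·(678) + (0)·(-421) + (0)·(625) + (0)·(-1485) + (0)·(47) + (1)·(576) = 576
  c_7 = (-1)·(-1383) + (-2)·(514) + (-2)·(678) + (0)·(-421) + (-8)·(625) + (-2)·(-1485) + (-4)·(47) + (6)·(576) = 237
  c_8 = (0)·(-1383) + (0)·(514) + (0)·(678) + (0)·(-421) + (1)·(625) + (0)·(-1485) + (0)·(47) + (-1)·(576) = 49
Base-5 expansion of each c_i:
  c_1 = 105 = 0·5^0 + 1·5^1 + 4·5^2
  c_2 = 40 = 0·5^0 + 3·5^1 + 1·5^2
  c_3 = 204 = 4·5^0 + 0·5^1 + 3·5^2 + 1·5^3
  c_4 = 514 = 4·5^0 + 2·5^1 + 0·5^2 + 4·5^3
  c_5 = 514 = 4·5^0 + 2·5^1 + 0·5^2 + 4·5^3
  c_6 = 576 = 1·5^0 + 0·5^1 + 3·5^2 + 4·5^3
  c_7 = 237 = 2·5^0 + 2·5^1 + 4·5^2 + 1·5^3
  c_8 = 49 = 4·5^0 + 4·5^1 + 1·5^2
λ_0 = (0, 0, 4, 4, 4, 1, 2, 4)
λ_1 = (1, 3, 0, 2, 2, 0, 2, 4)
λ_2 = (4, 1, 3, 0, 0, 3, 4, 1)
λ_3 = (0, 0, 1, 4, 4, 4, 1, 0)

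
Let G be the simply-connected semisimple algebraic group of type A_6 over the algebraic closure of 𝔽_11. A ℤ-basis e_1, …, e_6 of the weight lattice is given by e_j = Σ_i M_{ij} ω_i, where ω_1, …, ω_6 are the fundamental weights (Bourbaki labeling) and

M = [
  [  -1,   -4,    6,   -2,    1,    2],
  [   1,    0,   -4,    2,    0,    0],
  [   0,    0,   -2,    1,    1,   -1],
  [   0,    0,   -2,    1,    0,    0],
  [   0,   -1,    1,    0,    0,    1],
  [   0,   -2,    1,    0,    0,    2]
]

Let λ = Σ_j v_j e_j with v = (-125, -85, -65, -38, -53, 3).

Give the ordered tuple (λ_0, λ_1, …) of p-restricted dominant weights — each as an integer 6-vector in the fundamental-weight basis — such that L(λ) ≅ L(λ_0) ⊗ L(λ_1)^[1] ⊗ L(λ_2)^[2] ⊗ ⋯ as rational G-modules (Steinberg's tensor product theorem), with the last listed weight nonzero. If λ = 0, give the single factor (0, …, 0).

Converting to the ω-basis (c_i = row i of M dotted with v = (-125, -85, -65, -38, -53, 3)):
  c_1 = (-1)·(-125) + (-4)·(-85) + (6)·(-65) + (-2)·(-38) + (1)·(-53) + (2)·(3) = 104
  c_2 = (1)·(-125) + (0)·(-85) + (-4)·(-65) + (2)·(-38) + (0)·(-53) + (0)·(3) = 59
  c_3 = (0)·(-125) + (0)·(-85) + (-2)·(-65) + (1)·(-38) + (1)·(-53) + (-1)·(3) = 36
  c_4 = (0)·(-125) + (0)·(-85) + (-2)·(-65) + (1)·(-38) + (0)·(-53) + (0)·(3) = 92
  c_5 = (0)·(-125) + (-1)·(-85) + (1)·(-65) + (0)·(-38) + (0)·(-53) + (1)·(3) = 23
  c_6 = (0)·(-125) + (-2)·(-85) + (1)·(-65) + (0)·(-38) + (0)·(-53) + (2)·(3) = 111
Base-11 expansion of each c_i:
  c_1 = 104 = 5·11^0 + 9·11^1
  c_2 = 59 = 4·11^0 + 5·11^1
  c_3 = 36 = 3·11^0 + 3·11^1
  c_4 = 92 = 4·11^0 + 8·11^1
  c_5 = 23 = 1·11^0 + 2·11^1
  c_6 = 111 = 1·11^0 + 10·11^1
λ_0 = (5, 4, 3, 4, 1, 1)
λ_1 = (9, 5, 3, 8, 2, 10)

((5, 4, 3, 4, 1, 1), (9, 5, 3, 8, 2, 10))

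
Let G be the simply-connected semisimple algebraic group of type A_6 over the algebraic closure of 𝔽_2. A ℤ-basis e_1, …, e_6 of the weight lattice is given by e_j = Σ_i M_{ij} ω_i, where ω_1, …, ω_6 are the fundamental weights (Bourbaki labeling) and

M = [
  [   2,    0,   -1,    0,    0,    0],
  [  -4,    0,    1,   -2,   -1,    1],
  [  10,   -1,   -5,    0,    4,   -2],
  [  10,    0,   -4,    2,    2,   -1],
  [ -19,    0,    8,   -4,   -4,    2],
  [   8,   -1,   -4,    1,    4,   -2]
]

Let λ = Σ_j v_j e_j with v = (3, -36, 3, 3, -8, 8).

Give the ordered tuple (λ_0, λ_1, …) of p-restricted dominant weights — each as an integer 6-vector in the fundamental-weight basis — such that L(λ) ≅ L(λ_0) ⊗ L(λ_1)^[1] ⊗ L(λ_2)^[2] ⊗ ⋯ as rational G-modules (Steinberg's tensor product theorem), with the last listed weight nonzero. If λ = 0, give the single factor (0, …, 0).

((1, 1, 1, 0, 1, 1), (1, 0, 1, 0, 1, 1))

Compute c_i = Σ_j M_{ij} v_j with v = (3, -36, 3, 3, -8, 8):
  c_1 = 2*3 + 0*-36 + -1*3 + 0*3 + 0*-8 + 0*8 = 3
  c_2 = -4*3 + 0*-36 + 1*3 + -2*3 + -1*-8 + 1*8 = 1
  c_3 = 10*3 + -1*-36 + -5*3 + 0*3 + 4*-8 + -2*8 = 3
  c_4 = 10*3 + 0*-36 + -4*3 + 2*3 + 2*-8 + -1*8 = 0
  c_5 = -19*3 + 0*-36 + 8*3 + -4*3 + -4*-8 + 2*8 = 3
  c_6 = 8*3 + -1*-36 + -4*3 + 1*3 + 4*-8 + -2*8 = 3
p = 2; digits c_i = Σ_j d_{ij}·2^j, 0 ≤ d_{ij} < 2:
  c_1 = 3 = 1·2^0 + 1·2^1
  c_2 = 1 = 1·2^0
  c_3 = 3 = 1·2^0 + 1·2^1
  c_4 = 0
  c_5 = 3 = 1·2^0 + 1·2^1
  c_6 = 3 = 1·2^0 + 1·2^1
Factor λ_0 = (1, 1, 1, 0, 1, 1)
Factor λ_1 = (1, 0, 1, 0, 1, 1)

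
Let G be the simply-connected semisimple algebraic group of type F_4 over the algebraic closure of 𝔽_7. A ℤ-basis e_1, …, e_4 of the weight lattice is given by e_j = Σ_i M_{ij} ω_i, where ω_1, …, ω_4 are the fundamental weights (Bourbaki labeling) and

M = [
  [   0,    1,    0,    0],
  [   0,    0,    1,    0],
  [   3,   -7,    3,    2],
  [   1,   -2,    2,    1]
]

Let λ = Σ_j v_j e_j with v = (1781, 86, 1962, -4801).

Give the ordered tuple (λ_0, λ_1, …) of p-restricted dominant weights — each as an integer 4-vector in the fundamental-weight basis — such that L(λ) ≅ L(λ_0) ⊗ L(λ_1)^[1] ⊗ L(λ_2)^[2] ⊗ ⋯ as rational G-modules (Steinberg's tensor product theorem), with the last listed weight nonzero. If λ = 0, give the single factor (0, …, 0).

In the fundamental-weight basis, λ has coordinates c = M·v (v = (1781, 86, 1962, -4801)):
  c_1 = 0*1781 + 1*86 + 0*1962 + 0*-4801 = 86
  c_2 = 0*1781 + 0*86 + 1*1962 + 0*-4801 = 1962
  c_3 = 3*1781 + -7*86 + 3*1962 + 2*-4801 = 1025
  c_4 = 1*1781 + -2*86 + 2*1962 + 1*-4801 = 732
Base-7 expansion of each c_i:
  c_1 = 86 = 2·7^0 + 5·7^1 + 1·7^2
  c_2 = 1962 = 2·7^0 + 0·7^1 + 5·7^2 + 5·7^3
  c_3 = 1025 = 3·7^0 + 6·7^1 + 6·7^2 + 2·7^3
  c_4 = 732 = 4·7^0 + 6·7^1 + 0·7^2 + 2·7^3
p-restricted factor λ_0 = (2, 2, 3, 4)
p-restricted factor λ_1 = (5, 0, 6, 6)
p-restricted factor λ_2 = (1, 5, 6, 0)
p-restricted factor λ_3 = (0, 5, 2, 2)

((2, 2, 3, 4), (5, 0, 6, 6), (1, 5, 6, 0), (0, 5, 2, 2))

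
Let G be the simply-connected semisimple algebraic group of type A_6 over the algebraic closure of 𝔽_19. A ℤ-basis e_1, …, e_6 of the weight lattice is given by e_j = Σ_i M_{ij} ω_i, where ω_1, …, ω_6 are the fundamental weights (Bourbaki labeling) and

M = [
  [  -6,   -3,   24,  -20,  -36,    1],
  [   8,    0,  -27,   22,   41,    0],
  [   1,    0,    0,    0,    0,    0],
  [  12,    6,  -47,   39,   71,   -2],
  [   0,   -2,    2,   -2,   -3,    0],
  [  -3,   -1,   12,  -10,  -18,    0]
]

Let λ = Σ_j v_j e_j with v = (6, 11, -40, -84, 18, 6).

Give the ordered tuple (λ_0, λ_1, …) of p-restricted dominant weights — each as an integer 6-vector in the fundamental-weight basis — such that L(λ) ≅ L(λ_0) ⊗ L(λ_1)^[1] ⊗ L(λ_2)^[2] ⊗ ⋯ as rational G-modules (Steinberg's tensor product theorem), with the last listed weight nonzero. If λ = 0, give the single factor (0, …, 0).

((9, 18, 6, 8, 12, 7),)

Converting to the ω-basis (c_i = row i of M dotted with v = (6, 11, -40, -84, 18, 6)):
  c_1 = (-6)·(6) + (-3)·(11) + (24)·(-40) + (-20)·(-84) + (-36)·(18) + (1)·(6) = 9
  c_2 = (8)·(6) + (0)·(11) + (-27)·(-40) + (22)·(-84) + (41)·(18) + (0)·(6) = 18
  c_3 = (1)·(6) + (0)·(11) + (0)·(-40) + (0)·(-84) + (0)·(18) + (0)·(6) = 6
  c_4 = (12)·(6) + (6)·(11) + (-47)·(-40) + (39)·(-84) + (71)·(18) + (-2)·(6) = 8
  c_5 = (0)·(6) + (-2)·(11) + (2)·(-40) + (-2)·(-84) + (-3)·(18) + (0)·(6) = 12
  c_6 = (-3)·(6) + (-1)·(11) + (12)·(-40) + (-10)·(-84) + (-18)·(18) + (0)·(6) = 7
p = 19; digits c_i = Σ_j d_{ij}·19^j, 0 ≤ d_{ij} < 19:
  c_1 = 9 = 9·19^0
  c_2 = 18 = 18·19^0
  c_3 = 6 = 6·19^0
  c_4 = 8 = 8·19^0
  c_5 = 12 = 12·19^0
  c_6 = 7 = 7·19^0
p-restricted factor λ_0 = (9, 18, 6, 8, 12, 7)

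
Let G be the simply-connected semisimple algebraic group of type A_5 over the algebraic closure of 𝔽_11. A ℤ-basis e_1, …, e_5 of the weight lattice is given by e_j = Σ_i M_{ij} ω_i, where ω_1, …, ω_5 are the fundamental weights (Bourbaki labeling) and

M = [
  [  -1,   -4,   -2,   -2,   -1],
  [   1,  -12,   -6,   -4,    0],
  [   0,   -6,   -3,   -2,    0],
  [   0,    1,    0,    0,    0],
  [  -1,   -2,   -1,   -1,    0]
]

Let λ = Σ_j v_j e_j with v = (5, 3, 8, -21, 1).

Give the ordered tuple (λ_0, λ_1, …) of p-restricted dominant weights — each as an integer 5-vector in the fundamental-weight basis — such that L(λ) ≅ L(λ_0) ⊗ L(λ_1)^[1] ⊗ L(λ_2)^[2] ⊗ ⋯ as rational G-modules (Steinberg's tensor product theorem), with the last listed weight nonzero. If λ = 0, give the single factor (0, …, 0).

Converting to the ω-basis (c_i = row i of M dotted with v = (5, 3, 8, -21, 1)):
  c_1 = (-1)·(5) + (-4)·(3) + (-2)·(8) + (-2)·(-21) + (-1)·(1) = 8
  c_2 = (1)·(5) + (-12)·(3) + (-6)·(8) + (-4)·(-21) + (0)·(1) = 5
  c_3 = (0)·(5) + (-6)·(3) + (-3)·(8) + (-2)·(-21) + (0)·(1) = 0
  c_4 = (0)·(5) + (1)·(3) + (0)·(8) + (0)·(-21) + (0)·(1) = 3
  c_5 = (-1)·(5) + (-2)·(3) + (-1)·(8) + (-1)·(-21) + (0)·(1) = 2
p = 11; digits c_i = Σ_j d_{ij}·11^j, 0 ≤ d_{ij} < 11:
  c_1 = 8 = 8·11^0
  c_2 = 5 = 5·11^0
  c_3 = 0
  c_4 = 3 = 3·11^0
  c_5 = 2 = 2·11^0
Factor λ_0 = (8, 5, 0, 3, 2)

((8, 5, 0, 3, 2),)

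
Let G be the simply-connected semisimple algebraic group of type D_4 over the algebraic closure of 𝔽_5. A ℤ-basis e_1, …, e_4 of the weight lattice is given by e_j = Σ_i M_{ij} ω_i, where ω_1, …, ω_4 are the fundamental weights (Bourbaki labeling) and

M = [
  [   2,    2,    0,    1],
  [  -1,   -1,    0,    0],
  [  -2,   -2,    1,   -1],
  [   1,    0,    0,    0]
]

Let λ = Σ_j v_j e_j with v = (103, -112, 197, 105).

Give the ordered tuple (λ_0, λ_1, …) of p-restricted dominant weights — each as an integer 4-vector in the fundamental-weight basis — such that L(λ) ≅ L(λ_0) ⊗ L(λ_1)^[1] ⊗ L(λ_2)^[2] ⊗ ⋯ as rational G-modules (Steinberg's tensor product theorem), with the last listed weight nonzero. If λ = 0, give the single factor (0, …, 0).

Change of basis e → ω: c = M·v where v = (103, -112, 197, 105):
  c_1 = 2·103 + (2)·(-112) + 0·197 + 1·105 = 87
  c_2 = (-1)·(103) + (-1)·(-112) + 0·197 + 0·105 = 9
  c_3 = (-2)·(103) + (-2)·(-112) + 1·197 + (-1)·(105) = 110
  c_4 = 1·103 + (0)·(-112) + 0·197 + 0·105 = 103
Writing each c_i in base p = 5:
  c_1 = 87 = 2·5^0 + 2·5^1 + 3·5^2
  c_2 = 9 = 4·5^0 + 1·5^1
  c_3 = 110 = 0·5^0 + 2·5^1 + 4·5^2
  c_4 = 103 = 3·5^0 + 0·5^1 + 4·5^2
p-restricted factor λ_0 = (2, 4, 0, 3)
p-restricted factor λ_1 = (2, 1, 2, 0)
p-restricted factor λ_2 = (3, 0, 4, 4)

((2, 4, 0, 3), (2, 1, 2, 0), (3, 0, 4, 4))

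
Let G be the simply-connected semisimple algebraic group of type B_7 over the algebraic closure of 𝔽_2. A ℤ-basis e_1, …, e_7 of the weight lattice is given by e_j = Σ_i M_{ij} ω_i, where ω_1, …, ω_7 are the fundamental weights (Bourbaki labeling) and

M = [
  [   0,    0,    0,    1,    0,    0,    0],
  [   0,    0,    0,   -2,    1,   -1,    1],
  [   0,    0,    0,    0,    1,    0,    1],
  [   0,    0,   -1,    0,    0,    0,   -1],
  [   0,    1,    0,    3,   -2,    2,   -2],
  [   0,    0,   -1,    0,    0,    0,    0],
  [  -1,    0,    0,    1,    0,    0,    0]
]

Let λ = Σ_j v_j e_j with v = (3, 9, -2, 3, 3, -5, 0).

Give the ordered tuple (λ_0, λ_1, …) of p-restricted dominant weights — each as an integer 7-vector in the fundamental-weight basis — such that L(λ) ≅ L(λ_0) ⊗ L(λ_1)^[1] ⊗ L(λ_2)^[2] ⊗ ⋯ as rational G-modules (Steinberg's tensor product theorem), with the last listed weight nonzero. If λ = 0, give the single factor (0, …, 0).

((1, 0, 1, 0, 0, 0, 0), (1, 1, 1, 1, 1, 1, 0))

Change of basis e → ω: c = M·v where v = (3, 9, -2, 3, 3, -5, 0):
  c_1 = 0*3 + 0*9 + 0*-2 + 1*3 + 0*3 + 0*-5 + 0*0 = 3
  c_2 = 0*3 + 0*9 + 0*-2 + -2*3 + 1*3 + -1*-5 + 1*0 = 2
  c_3 = 0*3 + 0*9 + 0*-2 + 0*3 + 1*3 + 0*-5 + 1*0 = 3
  c_4 = 0*3 + 0*9 + -1*-2 + 0*3 + 0*3 + 0*-5 + -1*0 = 2
  c_5 = 0*3 + 1*9 + 0*-2 + 3*3 + -2*3 + 2*-5 + -2*0 = 2
  c_6 = 0*3 + 0*9 + -1*-2 + 0*3 + 0*3 + 0*-5 + 0*0 = 2
  c_7 = -1*3 + 0*9 + 0*-2 + 1*3 + 0*3 + 0*-5 + 0*0 = 0
Writing each c_i in base p = 2:
  c_1 = 3 = 1·2^0 + 1·2^1
  c_2 = 2 = 0·2^0 + 1·2^1
  c_3 = 3 = 1·2^0 + 1·2^1
  c_4 = 2 = 0·2^0 + 1·2^1
  c_5 = 2 = 0·2^0 + 1·2^1
  c_6 = 2 = 0·2^0 + 1·2^1
  c_7 = 0
λ_0 = (1, 0, 1, 0, 0, 0, 0)
λ_1 = (1, 1, 1, 1, 1, 1, 0)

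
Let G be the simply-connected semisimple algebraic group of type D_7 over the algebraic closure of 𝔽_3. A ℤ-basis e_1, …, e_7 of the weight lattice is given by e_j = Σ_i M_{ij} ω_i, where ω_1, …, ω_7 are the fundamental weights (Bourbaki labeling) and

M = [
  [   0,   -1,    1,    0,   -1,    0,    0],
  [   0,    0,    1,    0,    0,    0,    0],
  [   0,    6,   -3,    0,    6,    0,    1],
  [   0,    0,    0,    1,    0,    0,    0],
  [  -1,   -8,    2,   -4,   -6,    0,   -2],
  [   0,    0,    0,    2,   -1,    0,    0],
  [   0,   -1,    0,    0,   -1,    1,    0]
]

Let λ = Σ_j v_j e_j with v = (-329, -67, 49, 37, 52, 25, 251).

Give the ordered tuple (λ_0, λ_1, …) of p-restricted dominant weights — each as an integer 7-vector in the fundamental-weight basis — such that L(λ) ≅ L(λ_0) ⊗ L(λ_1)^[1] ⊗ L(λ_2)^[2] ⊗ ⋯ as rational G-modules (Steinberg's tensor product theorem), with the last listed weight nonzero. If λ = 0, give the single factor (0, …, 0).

((1, 1, 2, 1, 1, 1, 1), (0, 1, 1, 0, 0, 1, 1), (1, 2, 1, 1, 0, 2, 1), (2, 1, 0, 1, 0, 0, 1))

ω-coordinates c = M·v, v = (-329, -67, 49, 37, 52, 25, 251):
  c_1 = (0)·(-329) + (-1)·(-67) + 1·49 + 0·37 + (-1)·(52) + 0·25 + 0·251 = 64
  c_2 = (0)·(-329) + (0)·(-67) + 1·49 + 0·37 + 0·52 + 0·25 + 0·251 = 49
  c_3 = (0)·(-329) + (6)·(-67) + (-3)·(49) + 0·37 + 6·52 + 0·25 + 1·251 = 14
  c_4 = (0)·(-329) + (0)·(-67) + 0·49 + 1·37 + 0·52 + 0·25 + 0·251 = 37
  c_5 = (-1)·(-329) + (-8)·(-67) + 2·49 + (-4)·(37) + (-6)·(52) + 0·25 + (-2)·(251) = 1
  c_6 = (0)·(-329) + (0)·(-67) + 0·49 + 2·37 + (-1)·(52) + 0·25 + 0·251 = 22
  c_7 = (0)·(-329) + (-1)·(-67) + 0·49 + 0·37 + (-1)·(52) + 1·25 + 0·251 = 40
Base-3 expansion of each c_i:
  c_1 = 64 = 1·3^0 + 0·3^1 + 1·3^2 + 2·3^3
  c_2 = 49 = 1·3^0 + 1·3^1 + 2·3^2 + 1·3^3
  c_3 = 14 = 2·3^0 + 1·3^1 + 1·3^2
  c_4 = 37 = 1·3^0 + 0·3^1 + 1·3^2 + 1·3^3
  c_5 = 1 = 1·3^0
  c_6 = 22 = 1·3^0 + 1·3^1 + 2·3^2
  c_7 = 40 = 1·3^0 + 1·3^1 + 1·3^2 + 1·3^3
λ_0 = (1, 1, 2, 1, 1, 1, 1)
λ_1 = (0, 1, 1, 0, 0, 1, 1)
λ_2 = (1, 2, 1, 1, 0, 2, 1)
λ_3 = (2, 1, 0, 1, 0, 0, 1)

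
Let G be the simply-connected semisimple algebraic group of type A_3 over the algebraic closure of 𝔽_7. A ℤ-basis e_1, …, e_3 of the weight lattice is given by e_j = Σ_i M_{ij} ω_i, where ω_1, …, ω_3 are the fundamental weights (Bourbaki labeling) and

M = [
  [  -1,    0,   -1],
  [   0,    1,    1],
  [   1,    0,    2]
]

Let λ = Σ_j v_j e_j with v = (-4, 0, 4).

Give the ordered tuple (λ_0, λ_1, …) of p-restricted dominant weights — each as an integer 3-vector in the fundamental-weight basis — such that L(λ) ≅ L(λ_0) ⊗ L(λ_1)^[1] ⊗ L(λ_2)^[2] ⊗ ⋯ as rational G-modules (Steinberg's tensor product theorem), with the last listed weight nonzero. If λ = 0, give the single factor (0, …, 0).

Compute c_i = Σ_j M_{ij} v_j with v = (-4, 0, 4):
  c_1 = (-1)·(-4) + 0·0 + (-1)·(4) = 0
  c_2 = (0)·(-4) + 1·0 + 1·4 = 4
  c_3 = (1)·(-4) + 0·0 + 2·4 = 4
Base-7 expansion of each c_i:
  c_1 = 0
  c_2 = 4 = 4·7^0
  c_3 = 4 = 4·7^0
Factor λ_0 = (0, 4, 4)

((0, 4, 4),)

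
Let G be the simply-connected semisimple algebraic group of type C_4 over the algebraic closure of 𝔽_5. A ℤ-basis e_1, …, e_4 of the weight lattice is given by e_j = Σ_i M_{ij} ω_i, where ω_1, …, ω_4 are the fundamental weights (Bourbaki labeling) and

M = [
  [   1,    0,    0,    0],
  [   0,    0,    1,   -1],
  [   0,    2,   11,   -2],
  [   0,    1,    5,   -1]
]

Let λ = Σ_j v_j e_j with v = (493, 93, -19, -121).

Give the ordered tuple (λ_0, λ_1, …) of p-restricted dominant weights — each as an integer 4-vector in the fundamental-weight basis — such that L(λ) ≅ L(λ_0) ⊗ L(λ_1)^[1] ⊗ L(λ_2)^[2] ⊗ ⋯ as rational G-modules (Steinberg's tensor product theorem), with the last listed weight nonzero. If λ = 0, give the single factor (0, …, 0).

((3, 2, 4, 4), (3, 0, 3, 3), (4, 4, 3, 4), (3, 0, 1, 0))

Compute c_i = Σ_j M_{ij} v_j with v = (493, 93, -19, -121):
  c_1 = (1)·(493) + (0)·(93) + (0)·(-19) + (0)·(-121) = 493
  c_2 = (0)·(493) + (0)·(93) + (1)·(-19) + (-1)·(-121) = 102
  c_3 = (0)·(493) + (2)·(93) + (11)·(-19) + (-2)·(-121) = 219
  c_4 = (0)·(493) + (1)·(93) + (5)·(-19) + (-1)·(-121) = 119
Expand coordinatewise in base 5:
  c_1 = 493 = 3·5^0 + 3·5^1 + 4·5^2 + 3·5^3
  c_2 = 102 = 2·5^0 + 0·5^1 + 4·5^2
  c_3 = 219 = 4·5^0 + 3·5^1 + 3·5^2 + 1·5^3
  c_4 = 119 = 4·5^0 + 3·5^1 + 4·5^2
Factor λ_0 = (3, 2, 4, 4)
Factor λ_1 = (3, 0, 3, 3)
Factor λ_2 = (4, 4, 3, 4)
Factor λ_3 = (3, 0, 1, 0)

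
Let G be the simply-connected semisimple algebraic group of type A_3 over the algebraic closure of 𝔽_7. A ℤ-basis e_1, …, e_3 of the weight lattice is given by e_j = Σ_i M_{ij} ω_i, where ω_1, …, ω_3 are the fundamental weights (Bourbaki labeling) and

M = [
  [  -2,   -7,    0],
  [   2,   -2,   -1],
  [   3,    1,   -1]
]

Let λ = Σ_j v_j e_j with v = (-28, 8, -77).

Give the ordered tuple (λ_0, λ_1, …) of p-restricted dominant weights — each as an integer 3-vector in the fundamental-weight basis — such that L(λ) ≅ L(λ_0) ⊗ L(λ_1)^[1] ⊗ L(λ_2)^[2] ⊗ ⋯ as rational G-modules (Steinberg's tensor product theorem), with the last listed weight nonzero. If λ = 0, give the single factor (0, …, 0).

((0, 5, 1),)

ω-coordinates c = M·v, v = (-28, 8, -77):
  c_1 = (-2)·(-28) + (-7)·(8) + (0)·(-77) = 0
  c_2 = (2)·(-28) + (-2)·(8) + (-1)·(-77) = 5
  c_3 = (3)·(-28) + 1·8 + (-1)·(-77) = 1
Base-7 expansion of each c_i:
  c_1 = 0
  c_2 = 5 = 5·7^0
  c_3 = 1 = 1·7^0
p-restricted factor λ_0 = (0, 5, 1)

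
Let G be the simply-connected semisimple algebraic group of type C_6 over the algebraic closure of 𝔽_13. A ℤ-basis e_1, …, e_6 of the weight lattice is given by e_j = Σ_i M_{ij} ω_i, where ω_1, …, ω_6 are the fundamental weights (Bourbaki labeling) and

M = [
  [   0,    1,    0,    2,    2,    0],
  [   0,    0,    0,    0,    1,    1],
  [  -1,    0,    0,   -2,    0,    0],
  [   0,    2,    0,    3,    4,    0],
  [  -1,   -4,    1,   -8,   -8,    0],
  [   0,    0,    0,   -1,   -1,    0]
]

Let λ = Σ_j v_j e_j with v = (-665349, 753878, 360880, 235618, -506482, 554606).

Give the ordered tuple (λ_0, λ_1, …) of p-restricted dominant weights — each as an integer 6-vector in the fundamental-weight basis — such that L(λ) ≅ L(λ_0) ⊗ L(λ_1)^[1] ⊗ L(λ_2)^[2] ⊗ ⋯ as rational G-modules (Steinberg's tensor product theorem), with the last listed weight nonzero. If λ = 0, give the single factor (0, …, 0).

Converting to the ω-basis (c_i = row i of M dotted with v = (-665349, 753878, 360880, 235618, -506482, 554606)):
  c_1 = 0*-665349 + 1*753878 + 0*360880 + 2*235618 + 2*-506482 + 0*554606 = 212150
  c_2 = 0*-665349 + 0*753878 + 0*360880 + 0*235618 + 1*-506482 + 1*554606 = 48124
  c_3 = -1*-665349 + 0*753878 + 0*360880 + -2*235618 + 0*-506482 + 0*554606 = 194113
  c_4 = 0*-665349 + 2*753878 + 0*360880 + 3*235618 + 4*-506482 + 0*554606 = 188682
  c_5 = -1*-665349 + -4*753878 + 1*360880 + -8*235618 + -8*-506482 + 0*554606 = 177629
  c_6 = 0*-665349 + 0*753878 + 0*360880 + -1*235618 + -1*-506482 + 0*554606 = 270864
Expand coordinatewise in base 13:
  c_1 = 212150 = 3·13^0 + 4·13^1 + 7·13^2 + 5·13^3 + 7·13^4
  c_2 = 48124 = 11·13^0 + 9·13^1 + 11·13^2 + 8·13^3 + 1·13^4
  c_3 = 194113 = 10·13^0 + 7·13^1 + 4·13^2 + 10·13^3 + 6·13^4
  c_4 = 188682 = 0·13^0 + 6·13^1 + 11·13^2 + 7·13^3 + 6·13^4
  c_5 = 177629 = 10·13^0 + 0·13^1 + 11·13^2 + 2·13^3 + 6·13^4
  c_6 = 270864 = 9·13^0 + 9·13^1 + 3·13^2 + 6·13^3 + 9·13^4
Factor λ_0 = (3, 11, 10, 0, 10, 9)
Factor λ_1 = (4, 9, 7, 6, 0, 9)
Factor λ_2 = (7, 11, 4, 11, 11, 3)
Factor λ_3 = (5, 8, 10, 7, 2, 6)
Factor λ_4 = (7, 1, 6, 6, 6, 9)

((3, 11, 10, 0, 10, 9), (4, 9, 7, 6, 0, 9), (7, 11, 4, 11, 11, 3), (5, 8, 10, 7, 2, 6), (7, 1, 6, 6, 6, 9))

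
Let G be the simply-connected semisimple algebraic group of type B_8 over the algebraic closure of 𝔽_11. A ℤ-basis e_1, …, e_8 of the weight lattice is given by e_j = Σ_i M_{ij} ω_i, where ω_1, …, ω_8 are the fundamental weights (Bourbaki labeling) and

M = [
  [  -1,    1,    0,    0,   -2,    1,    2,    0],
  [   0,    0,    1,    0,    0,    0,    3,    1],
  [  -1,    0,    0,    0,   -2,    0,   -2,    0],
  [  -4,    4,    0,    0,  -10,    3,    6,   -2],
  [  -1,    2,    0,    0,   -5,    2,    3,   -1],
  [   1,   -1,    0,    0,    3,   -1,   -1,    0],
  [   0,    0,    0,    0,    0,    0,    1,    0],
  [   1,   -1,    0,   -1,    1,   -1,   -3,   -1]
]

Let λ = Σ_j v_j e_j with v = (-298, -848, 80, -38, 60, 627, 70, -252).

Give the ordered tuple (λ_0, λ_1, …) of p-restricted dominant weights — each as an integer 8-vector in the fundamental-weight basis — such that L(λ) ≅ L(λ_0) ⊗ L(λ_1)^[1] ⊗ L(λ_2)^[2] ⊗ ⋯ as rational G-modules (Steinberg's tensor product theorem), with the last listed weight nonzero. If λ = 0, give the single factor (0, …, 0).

((9, 5, 5, 5, 7, 0, 4, 8), (8, 3, 3, 0, 1, 3, 6, 5))

Compute c_i = Σ_j M_{ij} v_j with v = (-298, -848, 80, -38, 60, 627, 70, -252):
  c_1 = (-1)·(-298) + (1)·(-848) + 0·80 + (0)·(-38) + (-2)·(60) + 1·627 + 2·70 + (0)·(-252) = 97
  c_2 = (0)·(-298) + (0)·(-848) + 1·80 + (0)·(-38) + 0·60 + 0·627 + 3·70 + (1)·(-252) = 38
  c_3 = (-1)·(-298) + (0)·(-848) + 0·80 + (0)·(-38) + (-2)·(60) + 0·627 + (-2)·(70) + (0)·(-252) = 38
  c_4 = (-4)·(-298) + (4)·(-848) + 0·80 + (0)·(-38) + (-10)·(60) + 3·627 + 6·70 + (-2)·(-252) = 5
  c_5 = (-1)·(-298) + (2)·(-848) + 0·80 + (0)·(-38) + (-5)·(60) + 2·627 + 3·70 + (-1)·(-252) = 18
  c_6 = (1)·(-298) + (-1)·(-848) + 0·80 + (0)·(-38) + 3·60 + (-1)·(627) + (-1)·(70) + (0)·(-252) = 33
  c_7 = (0)·(-298) + (0)·(-848) + 0·80 + (0)·(-38) + 0·60 + 0·627 + 1·70 + (0)·(-252) = 70
  c_8 = (1)·(-298) + (-1)·(-848) + 0·80 + (-1)·(-38) + 1·60 + (-1)·(627) + (-3)·(70) + (-1)·(-252) = 63
Expand coordinatewise in base 11:
  c_1 = 97 = 9·11^0 + 8·11^1
  c_2 = 38 = 5·11^0 + 3·11^1
  c_3 = 38 = 5·11^0 + 3·11^1
  c_4 = 5 = 5·11^0
  c_5 = 18 = 7·11^0 + 1·11^1
  c_6 = 33 = 0·11^0 + 3·11^1
  c_7 = 70 = 4·11^0 + 6·11^1
  c_8 = 63 = 8·11^0 + 5·11^1
Factor λ_0 = (9, 5, 5, 5, 7, 0, 4, 8)
Factor λ_1 = (8, 3, 3, 0, 1, 3, 6, 5)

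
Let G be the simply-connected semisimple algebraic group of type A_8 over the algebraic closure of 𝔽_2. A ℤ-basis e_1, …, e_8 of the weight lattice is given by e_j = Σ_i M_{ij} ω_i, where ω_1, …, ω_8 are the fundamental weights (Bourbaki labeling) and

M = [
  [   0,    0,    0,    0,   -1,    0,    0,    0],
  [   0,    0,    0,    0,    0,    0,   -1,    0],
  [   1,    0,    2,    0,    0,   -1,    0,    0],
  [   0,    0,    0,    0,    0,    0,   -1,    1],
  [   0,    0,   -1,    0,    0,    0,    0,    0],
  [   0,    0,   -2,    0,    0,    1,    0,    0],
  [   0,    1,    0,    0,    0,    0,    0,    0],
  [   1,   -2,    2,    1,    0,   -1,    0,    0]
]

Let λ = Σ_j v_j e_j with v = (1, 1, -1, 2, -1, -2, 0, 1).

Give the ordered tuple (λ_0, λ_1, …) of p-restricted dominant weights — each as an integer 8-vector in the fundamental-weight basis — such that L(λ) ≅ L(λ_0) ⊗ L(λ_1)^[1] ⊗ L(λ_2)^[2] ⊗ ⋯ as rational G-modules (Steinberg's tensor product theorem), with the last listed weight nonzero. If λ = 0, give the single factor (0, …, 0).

Compute c_i = Σ_j M_{ij} v_j with v = (1, 1, -1, 2, -1, -2, 0, 1):
  c_1 = (0)·(1) + (0)·(1) + (0)·(-1) + (0)·(2) + (-1)·(-1) + (0)·(-2) + (0)·(0) + (0)·(1) = 1
  c_2 = (0)·(1) + (0)·(1) + (0)·(-1) + (0)·(2) + (0)·(-1) + (0)·(-2) + (-1)·(0) + (0)·(1) = 0
  c_3 = (1)·(1) + (0)·(1) + (2)·(-1) + (0)·(2) + (0)·(-1) + (-1)·(-2) + (0)·(0) + (0)·(1) = 1
  c_4 = (0)·(1) + (0)·(1) + (0)·(-1) + (0)·(2) + (0)·(-1) + (0)·(-2) + (-1)·(0) + (1)·(1) = 1
  c_5 = (0)·(1) + (0)·(1) + (-1)·(-1) + (0)·(2) + (0)·(-1) + (0)·(-2) + (0)·(0) + (0)·(1) = 1
  c_6 = (0)·(1) + (0)·(1) + (-2)·(-1) + (0)·(2) + (0)·(-1) + (1)·(-2) + (0)·(0) + (0)·(1) = 0
  c_7 = (0)·(1) + (1)·(1) + (0)·(-1) + (0)·(2) + (0)·(-1) + (0)·(-2) + (0)·(0) + (0)·(1) = 1
  c_8 = (1)·(1) + (-2)·(1) + (2)·(-1) + (1)·(2) + (0)·(-1) + (-1)·(-2) + (0)·(0) + (0)·(1) = 1
Writing each c_i in base p = 2:
  c_1 = 1 = 1·2^0
  c_2 = 0
  c_3 = 1 = 1·2^0
  c_4 = 1 = 1·2^0
  c_5 = 1 = 1·2^0
  c_6 = 0
  c_7 = 1 = 1·2^0
  c_8 = 1 = 1·2^0
Factor λ_0 = (1, 0, 1, 1, 1, 0, 1, 1)

((1, 0, 1, 1, 1, 0, 1, 1),)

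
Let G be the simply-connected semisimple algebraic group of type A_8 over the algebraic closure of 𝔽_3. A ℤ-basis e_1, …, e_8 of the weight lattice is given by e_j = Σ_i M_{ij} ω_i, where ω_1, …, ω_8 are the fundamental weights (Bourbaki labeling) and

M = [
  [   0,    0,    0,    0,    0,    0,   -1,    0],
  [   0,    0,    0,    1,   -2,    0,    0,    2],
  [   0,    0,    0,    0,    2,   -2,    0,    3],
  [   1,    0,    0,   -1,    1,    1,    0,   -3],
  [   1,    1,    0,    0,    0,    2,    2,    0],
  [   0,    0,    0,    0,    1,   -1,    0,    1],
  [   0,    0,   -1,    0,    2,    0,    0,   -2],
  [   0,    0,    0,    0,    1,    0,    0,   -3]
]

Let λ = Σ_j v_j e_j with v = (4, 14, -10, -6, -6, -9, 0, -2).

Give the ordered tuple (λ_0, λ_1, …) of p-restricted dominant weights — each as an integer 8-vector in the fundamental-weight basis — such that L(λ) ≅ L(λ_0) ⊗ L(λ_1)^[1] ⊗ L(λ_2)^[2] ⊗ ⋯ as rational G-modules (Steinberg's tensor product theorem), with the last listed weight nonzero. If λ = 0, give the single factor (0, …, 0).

Converting to the ω-basis (c_i = row i of M dotted with v = (4, 14, -10, -6, -6, -9, 0, -2)):
  c_1 = 0·4 + 0·14 + (0)·(-10) + (0)·(-6) + (0)·(-6) + (0)·(-9) + (-1)·(0) + (0)·(-2) = 0
  c_2 = 0·4 + 0·14 + (0)·(-10) + (1)·(-6) + (-2)·(-6) + (0)·(-9) + 0·0 + (2)·(-2) = 2
  c_3 = 0·4 + 0·14 + (0)·(-10) + (0)·(-6) + (2)·(-6) + (-2)·(-9) + 0·0 + (3)·(-2) = 0
  c_4 = 1·4 + 0·14 + (0)·(-10) + (-1)·(-6) + (1)·(-6) + (1)·(-9) + 0·0 + (-3)·(-2) = 1
  c_5 = 1·4 + 1·14 + (0)·(-10) + (0)·(-6) + (0)·(-6) + (2)·(-9) + 2·0 + (0)·(-2) = 0
  c_6 = 0·4 + 0·14 + (0)·(-10) + (0)·(-6) + (1)·(-6) + (-1)·(-9) + 0·0 + (1)·(-2) = 1
  c_7 = 0·4 + 0·14 + (-1)·(-10) + (0)·(-6) + (2)·(-6) + (0)·(-9) + 0·0 + (-2)·(-2) = 2
  c_8 = 0·4 + 0·14 + (0)·(-10) + (0)·(-6) + (1)·(-6) + (0)·(-9) + 0·0 + (-3)·(-2) = 0
p = 3; digits c_i = Σ_j d_{ij}·3^j, 0 ≤ d_{ij} < 3:
  c_1 = 0
  c_2 = 2 = 2·3^0
  c_3 = 0
  c_4 = 1 = 1·3^0
  c_5 = 0
  c_6 = 1 = 1·3^0
  c_7 = 2 = 2·3^0
  c_8 = 0
p-restricted factor λ_0 = (0, 2, 0, 1, 0, 1, 2, 0)

((0, 2, 0, 1, 0, 1, 2, 0),)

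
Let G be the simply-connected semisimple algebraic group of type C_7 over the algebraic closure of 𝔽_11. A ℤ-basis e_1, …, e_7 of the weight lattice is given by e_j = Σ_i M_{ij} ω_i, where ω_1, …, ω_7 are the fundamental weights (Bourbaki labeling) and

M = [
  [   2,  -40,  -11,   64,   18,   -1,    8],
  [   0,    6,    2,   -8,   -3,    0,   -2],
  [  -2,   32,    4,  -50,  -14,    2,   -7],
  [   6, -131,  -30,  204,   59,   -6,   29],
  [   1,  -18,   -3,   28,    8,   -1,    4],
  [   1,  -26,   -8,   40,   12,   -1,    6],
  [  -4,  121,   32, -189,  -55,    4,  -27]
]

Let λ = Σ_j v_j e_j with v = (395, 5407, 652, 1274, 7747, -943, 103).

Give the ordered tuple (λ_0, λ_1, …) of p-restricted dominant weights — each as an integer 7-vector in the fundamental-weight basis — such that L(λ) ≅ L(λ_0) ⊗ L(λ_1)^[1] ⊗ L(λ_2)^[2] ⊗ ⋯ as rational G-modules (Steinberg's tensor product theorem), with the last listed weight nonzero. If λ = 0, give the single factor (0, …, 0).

((10, 8, 0, 8, 6, 5, 8), (7, 9, 7, 9, 10, 7, 9))

Compute c_i = Σ_j M_{ij} v_j with v = (395, 5407, 652, 1274, 7747, -943, 103):
  c_1 = (2)·(395) + (-40)·(5407) + (-11)·(652) + (64)·(1274) + (18)·(7747) + (-1)·(-943) + (8)·(103) = 87
  c_2 = (0)·(395) + (6)·(5407) + (2)·(652) + (-8)·(1274) + (-3)·(7747) + (0)·(-943) + (-2)·(103) = 107
  c_3 = (-2)·(395) + (32)·(5407) + (4)·(652) + (-50)·(1274) + (-14)·(7747) + (2)·(-943) + (-7)·(103) = 77
  c_4 = (6)·(395) + (-131)·(5407) + (-30)·(652) + (204)·(1274) + (59)·(7747) + (-6)·(-943) + (29)·(103) = 107
  c_5 = (1)·(395) + (-18)·(5407) + (-3)·(652) + (28)·(1274) + (8)·(7747) + (-1)·(-943) + (4)·(103) = 116
  c_6 = (1)·(395) + (-26)·(5407) + (-8)·(652) + (40)·(1274) + (12)·(7747) + (-1)·(-943) + (6)·(103) = 82
  c_7 = (-4)·(395) + (121)·(5407) + (32)·(652) + (-189)·(1274) + (-55)·(7747) + (4)·(-943) + (-27)·(103) = 107
p = 11; digits c_i = Σ_j d_{ij}·11^j, 0 ≤ d_{ij} < 11:
  c_1 = 87 = 10·11^0 + 7·11^1
  c_2 = 107 = 8·11^0 + 9·11^1
  c_3 = 77 = 0·11^0 + 7·11^1
  c_4 = 107 = 8·11^0 + 9·11^1
  c_5 = 116 = 6·11^0 + 10·11^1
  c_6 = 82 = 5·11^0 + 7·11^1
  c_7 = 107 = 8·11^0 + 9·11^1
λ_0 = (10, 8, 0, 8, 6, 5, 8)
λ_1 = (7, 9, 7, 9, 10, 7, 9)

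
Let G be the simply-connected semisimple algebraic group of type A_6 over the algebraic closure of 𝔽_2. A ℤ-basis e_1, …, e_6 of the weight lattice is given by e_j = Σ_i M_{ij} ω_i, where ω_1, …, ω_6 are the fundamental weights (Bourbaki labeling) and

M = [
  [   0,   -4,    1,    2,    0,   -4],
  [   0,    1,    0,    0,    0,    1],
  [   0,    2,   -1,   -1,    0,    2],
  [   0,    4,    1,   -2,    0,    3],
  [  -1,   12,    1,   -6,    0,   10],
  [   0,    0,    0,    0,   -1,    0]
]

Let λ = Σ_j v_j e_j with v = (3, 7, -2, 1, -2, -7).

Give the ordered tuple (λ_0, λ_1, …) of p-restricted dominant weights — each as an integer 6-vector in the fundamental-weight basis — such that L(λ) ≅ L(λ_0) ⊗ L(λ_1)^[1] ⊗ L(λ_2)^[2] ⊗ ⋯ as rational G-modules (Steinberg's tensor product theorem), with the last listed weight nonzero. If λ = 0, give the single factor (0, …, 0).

Change of basis e → ω: c = M·v where v = (3, 7, -2, 1, -2, -7):
  c_1 = 0*3 + -4*7 + 1*-2 + 2*1 + 0*-2 + -4*-7 = 0
  c_2 = 0*3 + 1*7 + 0*-2 + 0*1 + 0*-2 + 1*-7 = 0
  c_3 = 0*3 + 2*7 + -1*-2 + -1*1 + 0*-2 + 2*-7 = 1
  c_4 = 0*3 + 4*7 + 1*-2 + -2*1 + 0*-2 + 3*-7 = 3
  c_5 = -1*3 + 12*7 + 1*-2 + -6*1 + 0*-2 + 10*-7 = 3
  c_6 = 0*3 + 0*7 + 0*-2 + 0*1 + -1*-2 + 0*-7 = 2
p = 2; digits c_i = Σ_j d_{ij}·2^j, 0 ≤ d_{ij} < 2:
  c_1 = 0
  c_2 = 0
  c_3 = 1 = 1·2^0
  c_4 = 3 = 1·2^0 + 1·2^1
  c_5 = 3 = 1·2^0 + 1·2^1
  c_6 = 2 = 0·2^0 + 1·2^1
p-restricted factor λ_0 = (0, 0, 1, 1, 1, 0)
p-restricted factor λ_1 = (0, 0, 0, 1, 1, 1)

((0, 0, 1, 1, 1, 0), (0, 0, 0, 1, 1, 1))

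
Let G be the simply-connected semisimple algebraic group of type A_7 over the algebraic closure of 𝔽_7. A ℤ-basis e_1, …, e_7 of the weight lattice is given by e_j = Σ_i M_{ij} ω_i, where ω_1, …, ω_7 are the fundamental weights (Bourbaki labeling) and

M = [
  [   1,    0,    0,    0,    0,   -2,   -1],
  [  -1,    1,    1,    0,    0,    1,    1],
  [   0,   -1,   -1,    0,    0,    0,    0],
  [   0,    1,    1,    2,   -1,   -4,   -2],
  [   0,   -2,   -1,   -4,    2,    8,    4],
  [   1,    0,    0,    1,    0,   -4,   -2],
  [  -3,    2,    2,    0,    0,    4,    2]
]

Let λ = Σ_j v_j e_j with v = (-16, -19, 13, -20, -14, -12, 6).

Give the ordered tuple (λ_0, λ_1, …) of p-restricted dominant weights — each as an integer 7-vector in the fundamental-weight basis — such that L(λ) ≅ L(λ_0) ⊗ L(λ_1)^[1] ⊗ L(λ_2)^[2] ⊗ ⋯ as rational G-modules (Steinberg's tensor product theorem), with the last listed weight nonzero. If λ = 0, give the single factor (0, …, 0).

((2, 4, 6, 4, 5, 0, 0),)

Converting to the ω-basis (c_i = row i of M dotted with v = (-16, -19, 13, -20, -14, -12, 6)):
  c_1 = (1)·(-16) + (0)·(-19) + 0·13 + (0)·(-20) + (0)·(-14) + (-2)·(-12) + (-1)·(6) = 2
  c_2 = (-1)·(-16) + (1)·(-19) + 1·13 + (0)·(-20) + (0)·(-14) + (1)·(-12) + 1·6 = 4
  c_3 = (0)·(-16) + (-1)·(-19) + (-1)·(13) + (0)·(-20) + (0)·(-14) + (0)·(-12) + 0·6 = 6
  c_4 = (0)·(-16) + (1)·(-19) + 1·13 + (2)·(-20) + (-1)·(-14) + (-4)·(-12) + (-2)·(6) = 4
  c_5 = (0)·(-16) + (-2)·(-19) + (-1)·(13) + (-4)·(-20) + (2)·(-14) + (8)·(-12) + 4·6 = 5
  c_6 = (1)·(-16) + (0)·(-19) + 0·13 + (1)·(-20) + (0)·(-14) + (-4)·(-12) + (-2)·(6) = 0
  c_7 = (-3)·(-16) + (2)·(-19) + 2·13 + (0)·(-20) + (0)·(-14) + (4)·(-12) + 2·6 = 0
p = 7; digits c_i = Σ_j d_{ij}·7^j, 0 ≤ d_{ij} < 7:
  c_1 = 2 = 2·7^0
  c_2 = 4 = 4·7^0
  c_3 = 6 = 6·7^0
  c_4 = 4 = 4·7^0
  c_5 = 5 = 5·7^0
  c_6 = 0
  c_7 = 0
λ_0 = (2, 4, 6, 4, 5, 0, 0)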